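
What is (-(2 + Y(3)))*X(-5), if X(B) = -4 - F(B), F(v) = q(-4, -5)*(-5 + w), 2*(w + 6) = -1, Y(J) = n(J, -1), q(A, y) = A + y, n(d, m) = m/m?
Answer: 645/2 ≈ 322.50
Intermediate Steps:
n(d, m) = 1
Y(J) = 1
w = -13/2 (w = -6 + (1/2)*(-1) = -6 - 1/2 = -13/2 ≈ -6.5000)
F(v) = 207/2 (F(v) = (-4 - 5)*(-5 - 13/2) = -9*(-23/2) = 207/2)
X(B) = -215/2 (X(B) = -4 - 1*207/2 = -4 - 207/2 = -215/2)
(-(2 + Y(3)))*X(-5) = -(2 + 1)*(-215/2) = -1*3*(-215/2) = -3*(-215/2) = 645/2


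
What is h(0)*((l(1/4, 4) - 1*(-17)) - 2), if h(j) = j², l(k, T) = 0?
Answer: 0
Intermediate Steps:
h(0)*((l(1/4, 4) - 1*(-17)) - 2) = 0²*((0 - 1*(-17)) - 2) = 0*((0 + 17) - 2) = 0*(17 - 2) = 0*15 = 0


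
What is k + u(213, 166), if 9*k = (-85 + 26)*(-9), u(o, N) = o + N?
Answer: 438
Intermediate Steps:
u(o, N) = N + o
k = 59 (k = ((-85 + 26)*(-9))/9 = (-59*(-9))/9 = (⅑)*531 = 59)
k + u(213, 166) = 59 + (166 + 213) = 59 + 379 = 438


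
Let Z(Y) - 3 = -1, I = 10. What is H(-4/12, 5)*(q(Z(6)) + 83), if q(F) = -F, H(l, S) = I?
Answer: 810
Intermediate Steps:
H(l, S) = 10
Z(Y) = 2 (Z(Y) = 3 - 1 = 2)
H(-4/12, 5)*(q(Z(6)) + 83) = 10*(-1*2 + 83) = 10*(-2 + 83) = 10*81 = 810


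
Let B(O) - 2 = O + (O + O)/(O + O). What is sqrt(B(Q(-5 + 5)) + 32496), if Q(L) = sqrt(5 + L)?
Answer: sqrt(32499 + sqrt(5)) ≈ 180.28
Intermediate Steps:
B(O) = 3 + O (B(O) = 2 + (O + (O + O)/(O + O)) = 2 + (O + (2*O)/((2*O))) = 2 + (O + (2*O)*(1/(2*O))) = 2 + (O + 1) = 2 + (1 + O) = 3 + O)
sqrt(B(Q(-5 + 5)) + 32496) = sqrt((3 + sqrt(5 + (-5 + 5))) + 32496) = sqrt((3 + sqrt(5 + 0)) + 32496) = sqrt((3 + sqrt(5)) + 32496) = sqrt(32499 + sqrt(5))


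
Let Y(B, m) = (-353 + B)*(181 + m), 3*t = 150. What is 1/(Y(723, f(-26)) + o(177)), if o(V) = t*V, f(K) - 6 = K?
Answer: 1/68420 ≈ 1.4616e-5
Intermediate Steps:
t = 50 (t = (⅓)*150 = 50)
f(K) = 6 + K
o(V) = 50*V
1/(Y(723, f(-26)) + o(177)) = 1/((-63893 - 353*(6 - 26) + 181*723 + 723*(6 - 26)) + 50*177) = 1/((-63893 - 353*(-20) + 130863 + 723*(-20)) + 8850) = 1/((-63893 + 7060 + 130863 - 14460) + 8850) = 1/(59570 + 8850) = 1/68420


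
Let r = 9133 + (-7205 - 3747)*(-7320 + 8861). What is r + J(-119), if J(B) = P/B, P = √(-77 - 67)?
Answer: -16867899 - 12*I/119 ≈ -1.6868e+7 - 0.10084*I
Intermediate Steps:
P = 12*I (P = √(-144) = 12*I ≈ 12.0*I)
r = -16867899 (r = 9133 - 10952*1541 = 9133 - 16877032 = -16867899)
J(B) = 12*I/B (J(B) = (12*I)/B = 12*I/B)
r + J(-119) = -16867899 + 12*I/(-119) = -16867899 + 12*I*(-1/119) = -16867899 - 12*I/119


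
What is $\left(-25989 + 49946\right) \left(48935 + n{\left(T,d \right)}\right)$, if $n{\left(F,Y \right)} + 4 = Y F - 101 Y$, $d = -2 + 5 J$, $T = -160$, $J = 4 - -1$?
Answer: $1028426096$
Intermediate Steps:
$J = 5$ ($J = 4 + 1 = 5$)
$d = 23$ ($d = -2 + 5 \cdot 5 = -2 + 25 = 23$)
$n{\left(F,Y \right)} = -4 - 101 Y + F Y$ ($n{\left(F,Y \right)} = -4 + \left(Y F - 101 Y\right) = -4 + \left(F Y - 101 Y\right) = -4 + \left(- 101 Y + F Y\right) = -4 - 101 Y + F Y$)
$\left(-25989 + 49946\right) \left(48935 + n{\left(T,d \right)}\right) = \left(-25989 + 49946\right) \left(48935 - 6007\right) = 23957 \left(48935 - 6007\right) = 23957 \cdot 42928 = 1028426096$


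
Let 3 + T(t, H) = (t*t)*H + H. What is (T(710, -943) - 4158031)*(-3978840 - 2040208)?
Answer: 2886285659476296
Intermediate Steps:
T(t, H) = -3 + H + H*t² (T(t, H) = -3 + ((t*t)*H + H) = -3 + (t²*H + H) = -3 + (H*t² + H) = -3 + (H + H*t²) = -3 + H + H*t²)
(T(710, -943) - 4158031)*(-3978840 - 2040208) = ((-3 - 943 - 943*710²) - 4158031)*(-3978840 - 2040208) = ((-3 - 943 - 943*504100) - 4158031)*(-6019048) = ((-3 - 943 - 475366300) - 4158031)*(-6019048) = (-475367246 - 4158031)*(-6019048) = -479525277*(-6019048) = 2886285659476296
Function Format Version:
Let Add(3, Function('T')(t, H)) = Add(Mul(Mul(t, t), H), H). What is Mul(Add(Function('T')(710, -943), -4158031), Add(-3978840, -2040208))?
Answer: 2886285659476296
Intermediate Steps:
Function('T')(t, H) = Add(-3, H, Mul(H, Pow(t, 2))) (Function('T')(t, H) = Add(-3, Add(Mul(Mul(t, t), H), H)) = Add(-3, Add(Mul(Pow(t, 2), H), H)) = Add(-3, Add(Mul(H, Pow(t, 2)), H)) = Add(-3, Add(H, Mul(H, Pow(t, 2)))) = Add(-3, H, Mul(H, Pow(t, 2))))
Mul(Add(Function('T')(710, -943), -4158031), Add(-3978840, -2040208)) = Mul(Add(Add(-3, -943, Mul(-943, Pow(710, 2))), -4158031), Add(-3978840, -2040208)) = Mul(Add(Add(-3, -943, Mul(-943, 504100)), -4158031), -6019048) = Mul(Add(Add(-3, -943, -475366300), -4158031), -6019048) = Mul(Add(-475367246, -4158031), -6019048) = Mul(-479525277, -6019048) = 2886285659476296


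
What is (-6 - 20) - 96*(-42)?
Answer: 4006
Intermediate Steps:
(-6 - 20) - 96*(-42) = -26 - 32*(-126) = -26 + 4032 = 4006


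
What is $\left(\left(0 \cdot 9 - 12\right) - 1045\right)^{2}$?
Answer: $1117249$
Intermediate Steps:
$\left(\left(0 \cdot 9 - 12\right) - 1045\right)^{2} = \left(\left(0 - 12\right) - 1045\right)^{2} = \left(-12 - 1045\right)^{2} = \left(-1057\right)^{2} = 1117249$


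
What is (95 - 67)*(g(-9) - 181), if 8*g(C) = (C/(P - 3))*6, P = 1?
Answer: -9947/2 ≈ -4973.5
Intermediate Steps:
g(C) = -3*C/8 (g(C) = ((C/(1 - 3))*6)/8 = ((C/(-2))*6)/8 = (-C/2*6)/8 = (-3*C)/8 = -3*C/8)
(95 - 67)*(g(-9) - 181) = (95 - 67)*(-3/8*(-9) - 181) = 28*(27/8 - 181) = 28*(-1421/8) = -9947/2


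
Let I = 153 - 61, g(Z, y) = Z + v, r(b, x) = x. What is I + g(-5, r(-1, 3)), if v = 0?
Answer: 87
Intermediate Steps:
g(Z, y) = Z (g(Z, y) = Z + 0 = Z)
I = 92
I + g(-5, r(-1, 3)) = 92 - 5 = 87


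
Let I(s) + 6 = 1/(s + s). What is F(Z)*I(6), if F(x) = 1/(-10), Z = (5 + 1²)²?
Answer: 71/120 ≈ 0.59167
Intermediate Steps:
I(s) = -6 + 1/(2*s) (I(s) = -6 + 1/(s + s) = -6 + 1/(2*s))
Z = 36 (Z = (5 + 1)² = 6² = 36)
F(x) = -⅒
F(Z)*I(6) = -(-6 + (½)/6)/10 = -(-6 + (½)*(⅙))/10 = -(-6 + 1/12)/10 = -⅒*(-71/12) = 71/120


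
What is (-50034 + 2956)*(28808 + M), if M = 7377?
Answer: -1703517430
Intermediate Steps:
(-50034 + 2956)*(28808 + M) = (-50034 + 2956)*(28808 + 7377) = -47078*36185 = -1703517430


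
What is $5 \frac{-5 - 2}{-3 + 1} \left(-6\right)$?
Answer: $-105$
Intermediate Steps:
$5 \frac{-5 - 2}{-3 + 1} \left(-6\right) = 5 \left(- \frac{7}{-2}\right) \left(-6\right) = 5 \left(\left(-7\right) \left(- \frac{1}{2}\right)\right) \left(-6\right) = 5 \cdot \frac{7}{2} \left(-6\right) = \frac{35}{2} \left(-6\right) = -105$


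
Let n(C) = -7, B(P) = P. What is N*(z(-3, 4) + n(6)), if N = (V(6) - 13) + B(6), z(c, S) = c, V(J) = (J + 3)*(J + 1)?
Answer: -560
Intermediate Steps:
V(J) = (1 + J)*(3 + J) (V(J) = (3 + J)*(1 + J) = (1 + J)*(3 + J))
N = 56 (N = ((3 + 6² + 4*6) - 13) + 6 = ((3 + 36 + 24) - 13) + 6 = (63 - 13) + 6 = 50 + 6 = 56)
N*(z(-3, 4) + n(6)) = 56*(-3 - 7) = 56*(-10) = -560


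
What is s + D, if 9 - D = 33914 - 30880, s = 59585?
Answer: 56560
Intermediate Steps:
D = -3025 (D = 9 - (33914 - 30880) = 9 - 1*3034 = 9 - 3034 = -3025)
s + D = 59585 - 3025 = 56560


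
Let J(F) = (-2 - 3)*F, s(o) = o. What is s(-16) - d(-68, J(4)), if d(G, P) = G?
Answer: 52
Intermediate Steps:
J(F) = -5*F
s(-16) - d(-68, J(4)) = -16 - 1*(-68) = -16 + 68 = 52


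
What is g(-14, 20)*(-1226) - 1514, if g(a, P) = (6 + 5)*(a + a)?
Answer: 376094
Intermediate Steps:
g(a, P) = 22*a (g(a, P) = 11*(2*a) = 22*a)
g(-14, 20)*(-1226) - 1514 = (22*(-14))*(-1226) - 1514 = -308*(-1226) - 1514 = 377608 - 1514 = 376094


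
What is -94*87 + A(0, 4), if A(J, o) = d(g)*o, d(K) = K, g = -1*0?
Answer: -8178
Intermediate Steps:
g = 0
A(J, o) = 0 (A(J, o) = 0*o = 0)
-94*87 + A(0, 4) = -94*87 + 0 = -8178 + 0 = -8178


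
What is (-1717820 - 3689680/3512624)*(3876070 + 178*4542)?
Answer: -1766676816078849410/219539 ≈ -8.0472e+12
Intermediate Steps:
(-1717820 - 3689680/3512624)*(3876070 + 178*4542) = (-1717820 - 3689680*1/3512624)*(3876070 + 808476) = (-1717820 - 230605/219539)*4684546 = -377128715585/219539*4684546 = -1766676816078849410/219539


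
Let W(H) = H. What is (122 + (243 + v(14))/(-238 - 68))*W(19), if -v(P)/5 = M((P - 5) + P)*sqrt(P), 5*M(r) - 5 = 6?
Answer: 78299/34 + 209*sqrt(14)/306 ≈ 2305.5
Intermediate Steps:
M(r) = 11/5 (M(r) = 1 + (1/5)*6 = 1 + 6/5 = 11/5)
v(P) = -11*sqrt(P)
(122 + (243 + v(14))/(-238 - 68))*W(19) = (122 + (243 - 11*sqrt(14))/(-238 - 68))*19 = (122 + (243 - 11*sqrt(14))/(-306))*19 = (122 + (243 - 11*sqrt(14))*(-1/306))*19 = (122 + (-27/34 + 11*sqrt(14)/306))*19 = (4121/34 + 11*sqrt(14)/306)*19 = 78299/34 + 209*sqrt(14)/306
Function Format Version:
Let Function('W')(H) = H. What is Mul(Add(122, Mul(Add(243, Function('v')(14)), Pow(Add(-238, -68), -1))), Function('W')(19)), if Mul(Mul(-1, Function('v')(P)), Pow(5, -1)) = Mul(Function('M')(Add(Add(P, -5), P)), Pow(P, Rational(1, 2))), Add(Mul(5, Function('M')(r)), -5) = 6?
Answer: Add(Rational(78299, 34), Mul(Rational(209, 306), Pow(14, Rational(1, 2)))) ≈ 2305.5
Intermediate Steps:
Function('M')(r) = Rational(11, 5) (Function('M')(r) = Add(1, Mul(Rational(1, 5), 6)) = Add(1, Rational(6, 5)) = Rational(11, 5))
Function('v')(P) = Mul(-11, Pow(P, Rational(1, 2))) (Function('v')(P) = Mul(-5, Mul(Rational(11, 5), Pow(P, Rational(1, 2)))) = Mul(-11, Pow(P, Rational(1, 2))))
Mul(Add(122, Mul(Add(243, Function('v')(14)), Pow(Add(-238, -68), -1))), Function('W')(19)) = Mul(Add(122, Mul(Add(243, Mul(-11, Pow(14, Rational(1, 2)))), Pow(Add(-238, -68), -1))), 19) = Mul(Add(122, Mul(Add(243, Mul(-11, Pow(14, Rational(1, 2)))), Pow(-306, -1))), 19) = Mul(Add(122, Mul(Add(243, Mul(-11, Pow(14, Rational(1, 2)))), Rational(-1, 306))), 19) = Mul(Add(122, Add(Rational(-27, 34), Mul(Rational(11, 306), Pow(14, Rational(1, 2))))), 19) = Mul(Add(Rational(4121, 34), Mul(Rational(11, 306), Pow(14, Rational(1, 2)))), 19) = Add(Rational(78299, 34), Mul(Rational(209, 306), Pow(14, Rational(1, 2))))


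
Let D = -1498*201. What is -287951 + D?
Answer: -589049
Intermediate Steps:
D = -301098
-287951 + D = -287951 - 301098 = -589049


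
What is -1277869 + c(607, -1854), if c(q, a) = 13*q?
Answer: -1269978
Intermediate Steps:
-1277869 + c(607, -1854) = -1277869 + 13*607 = -1277869 + 7891 = -1269978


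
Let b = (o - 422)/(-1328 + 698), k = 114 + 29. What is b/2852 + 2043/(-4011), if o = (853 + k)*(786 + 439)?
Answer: -203878789/171590580 ≈ -1.1882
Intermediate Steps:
k = 143
o = 1220100 (o = (853 + 143)*(786 + 439) = 996*1225 = 1220100)
b = -609839/315 (b = (1220100 - 422)/(-1328 + 698) = 1219678/(-630) = 1219678*(-1/630) = -609839/315 ≈ -1936.0)
b/2852 + 2043/(-4011) = -609839/315/2852 + 2043/(-4011) = -609839/315*1/2852 + 2043*(-1/4011) = -609839/898380 - 681/1337 = -203878789/171590580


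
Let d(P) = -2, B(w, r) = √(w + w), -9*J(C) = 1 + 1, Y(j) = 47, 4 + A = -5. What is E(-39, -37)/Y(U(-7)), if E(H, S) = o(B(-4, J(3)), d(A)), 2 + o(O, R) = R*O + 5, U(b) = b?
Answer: 3/47 - 4*I*√2/47 ≈ 0.06383 - 0.12036*I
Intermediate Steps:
A = -9 (A = -4 - 5 = -9)
J(C) = -2/9 (J(C) = -(1 + 1)/9 = -⅑*2 = -2/9)
B(w, r) = √2*√w (B(w, r) = √(2*w) = √2*√w)
o(O, R) = 3 + O*R (o(O, R) = -2 + (R*O + 5) = -2 + (O*R + 5) = -2 + (5 + O*R) = 3 + O*R)
E(H, S) = 3 - 4*I*√2 (E(H, S) = 3 + (√2*√(-4))*(-2) = 3 + (√2*(2*I))*(-2) = 3 + (2*I*√2)*(-2) = 3 - 4*I*√2)
E(-39, -37)/Y(U(-7)) = (3 - 4*I*√2)/47 = (3 - 4*I*√2)*(1/47) = 3/47 - 4*I*√2/47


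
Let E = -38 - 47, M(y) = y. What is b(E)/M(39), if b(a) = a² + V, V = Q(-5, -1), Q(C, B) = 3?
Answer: 556/3 ≈ 185.33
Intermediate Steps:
V = 3
E = -85
b(a) = 3 + a² (b(a) = a² + 3 = 3 + a²)
b(E)/M(39) = (3 + (-85)²)/39 = (3 + 7225)*(1/39) = 7228*(1/39) = 556/3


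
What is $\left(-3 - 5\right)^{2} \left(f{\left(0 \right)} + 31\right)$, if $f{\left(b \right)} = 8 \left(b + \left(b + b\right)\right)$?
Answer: $1984$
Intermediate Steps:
$f{\left(b \right)} = 24 b$ ($f{\left(b \right)} = 8 \left(b + 2 b\right) = 8 \cdot 3 b = 24 b$)
$\left(-3 - 5\right)^{2} \left(f{\left(0 \right)} + 31\right) = \left(-3 - 5\right)^{2} \left(24 \cdot 0 + 31\right) = \left(-8\right)^{2} \left(0 + 31\right) = 64 \cdot 31 = 1984$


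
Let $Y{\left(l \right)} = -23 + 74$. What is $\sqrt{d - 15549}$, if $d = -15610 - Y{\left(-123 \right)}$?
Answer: $i \sqrt{31210} \approx 176.66 i$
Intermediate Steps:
$Y{\left(l \right)} = 51$
$d = -15661$ ($d = -15610 - 51 = -15661$)
$\sqrt{d - 15549} = \sqrt{-15661 - 15549} = \sqrt{-31210} = i \sqrt{31210}$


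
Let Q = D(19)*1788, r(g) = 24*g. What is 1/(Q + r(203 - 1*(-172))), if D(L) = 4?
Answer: 1/16152 ≈ 6.1912e-5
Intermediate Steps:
Q = 7152 (Q = 4*1788 = 7152)
1/(Q + r(203 - 1*(-172))) = 1/(7152 + 24*(203 - 1*(-172))) = 1/(7152 + 24*(203 + 172)) = 1/(7152 + 24*375) = 1/(7152 + 9000) = 1/16152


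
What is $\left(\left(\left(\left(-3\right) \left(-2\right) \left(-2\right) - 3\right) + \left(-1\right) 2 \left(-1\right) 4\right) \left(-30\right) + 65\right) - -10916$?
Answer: $11191$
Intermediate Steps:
$\left(\left(\left(\left(-3\right) \left(-2\right) \left(-2\right) - 3\right) + \left(-1\right) 2 \left(-1\right) 4\right) \left(-30\right) + 65\right) - -10916 = \left(\left(\left(6 \left(-2\right) - 3\right) + \left(-2\right) \left(-1\right) 4\right) \left(-30\right) + 65\right) + 10916 = \left(\left(\left(-12 - 3\right) + 2 \cdot 4\right) \left(-30\right) + 65\right) + 10916 = \left(\left(-15 + 8\right) \left(-30\right) + 65\right) + 10916 = \left(\left(-7\right) \left(-30\right) + 65\right) + 10916 = \left(210 + 65\right) + 10916 = 275 + 10916 = 11191$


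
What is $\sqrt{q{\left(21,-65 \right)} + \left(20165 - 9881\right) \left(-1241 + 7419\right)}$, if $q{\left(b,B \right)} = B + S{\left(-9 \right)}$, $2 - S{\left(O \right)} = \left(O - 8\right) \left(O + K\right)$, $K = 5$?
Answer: $\sqrt{63534421} \approx 7970.9$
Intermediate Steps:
$S{\left(O \right)} = 2 - \left(-8 + O\right) \left(5 + O\right)$ ($S{\left(O \right)} = 2 - \left(O - 8\right) \left(O + 5\right) = 2 - \left(O - 8\right) \left(5 + O\right) = 2 - \left(-8 + O\right) \left(5 + O\right)$)
$q{\left(b,B \right)} = -66 + B$ ($q{\left(b,B \right)} = B + \left(42 - \left(-9\right)^{2} + 3 \left(-9\right)\right) = B - 66 = -66 + B$)
$\sqrt{q{\left(21,-65 \right)} + \left(20165 - 9881\right) \left(-1241 + 7419\right)} = \sqrt{\left(-66 - 65\right) + \left(20165 - 9881\right) \left(-1241 + 7419\right)} = \sqrt{-131 + 10284 \cdot 6178} = \sqrt{-131 + 63534552} = \sqrt{63534421}$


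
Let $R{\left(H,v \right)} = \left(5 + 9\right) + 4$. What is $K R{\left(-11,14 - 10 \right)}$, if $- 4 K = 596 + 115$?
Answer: $- \frac{6399}{2} \approx -3199.5$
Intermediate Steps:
$K = - \frac{711}{4}$ ($K = - \frac{596 + 115}{4} = \left(- \frac{1}{4}\right) 711 = - \frac{711}{4} \approx -177.75$)
$R{\left(H,v \right)} = 18$ ($R{\left(H,v \right)} = 14 + 4 = 18$)
$K R{\left(-11,14 - 10 \right)} = \left(- \frac{711}{4}\right) 18 = - \frac{6399}{2}$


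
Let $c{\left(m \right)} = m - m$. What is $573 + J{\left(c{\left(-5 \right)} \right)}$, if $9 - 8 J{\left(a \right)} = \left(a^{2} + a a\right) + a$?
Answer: $\frac{4593}{8} \approx 574.13$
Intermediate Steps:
$c{\left(m \right)} = 0$
$J{\left(a \right)} = \frac{9}{8} - \frac{a^{2}}{4} - \frac{a}{8}$ ($J{\left(a \right)} = \frac{9}{8} - \frac{\left(a^{2} + a a\right) + a}{8} = \frac{9}{8} - \frac{\left(a^{2} + a^{2}\right) + a}{8} = \frac{9}{8} - \frac{2 a^{2} + a}{8} = \frac{9}{8} - \frac{a + 2 a^{2}}{8} = \frac{9}{8} - \left(\frac{a^{2}}{4} + \frac{a}{8}\right) = \frac{9}{8} - \frac{a^{2}}{4} - \frac{a}{8}$)
$573 + J{\left(c{\left(-5 \right)} \right)} = 573 - \left(- \frac{9}{8} + \frac{0^{2}}{4}\right) = 573 + \left(\frac{9}{8} - 0 + 0\right) = 573 + \left(\frac{9}{8} + 0 + 0\right) = 573 + \frac{9}{8} = \frac{4593}{8}$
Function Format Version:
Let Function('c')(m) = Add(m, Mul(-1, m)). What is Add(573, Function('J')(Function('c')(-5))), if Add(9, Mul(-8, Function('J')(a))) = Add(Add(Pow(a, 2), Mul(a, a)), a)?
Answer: Rational(4593, 8) ≈ 574.13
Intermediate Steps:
Function('c')(m) = 0
Function('J')(a) = Add(Rational(9, 8), Mul(Rational(-1, 4), Pow(a, 2)), Mul(Rational(-1, 8), a)) (Function('J')(a) = Add(Rational(9, 8), Mul(Rational(-1, 8), Add(Add(Pow(a, 2), Mul(a, a)), a))) = Add(Rational(9, 8), Mul(Rational(-1, 8), Add(Add(Pow(a, 2), Pow(a, 2)), a))) = Add(Rational(9, 8), Mul(Rational(-1, 8), Add(Mul(2, Pow(a, 2)), a))) = Add(Rational(9, 8), Mul(Rational(-1, 8), Add(a, Mul(2, Pow(a, 2))))) = Add(Rational(9, 8), Add(Mul(Rational(-1, 4), Pow(a, 2)), Mul(Rational(-1, 8), a))) = Add(Rational(9, 8), Mul(Rational(-1, 4), Pow(a, 2)), Mul(Rational(-1, 8), a)))
Add(573, Function('J')(Function('c')(-5))) = Add(573, Add(Rational(9, 8), Mul(Rational(-1, 4), Pow(0, 2)), Mul(Rational(-1, 8), 0))) = Add(573, Add(Rational(9, 8), Mul(Rational(-1, 4), 0), 0)) = Add(573, Add(Rational(9, 8), 0, 0)) = Add(573, Rational(9, 8)) = Rational(4593, 8)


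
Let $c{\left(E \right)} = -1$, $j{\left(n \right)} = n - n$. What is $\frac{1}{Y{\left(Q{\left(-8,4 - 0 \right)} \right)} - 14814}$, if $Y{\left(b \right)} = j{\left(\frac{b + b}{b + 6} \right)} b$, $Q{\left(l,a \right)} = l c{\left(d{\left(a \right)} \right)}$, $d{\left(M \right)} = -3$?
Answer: $- \frac{1}{14814} \approx -6.7504 \cdot 10^{-5}$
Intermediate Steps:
$j{\left(n \right)} = 0$
$Q{\left(l,a \right)} = - l$ ($Q{\left(l,a \right)} = l \left(-1\right) = - l$)
$Y{\left(b \right)} = 0$ ($Y{\left(b \right)} = 0 b = 0$)
$\frac{1}{Y{\left(Q{\left(-8,4 - 0 \right)} \right)} - 14814} = \frac{1}{0 - 14814} = \frac{1}{-14814} = - \frac{1}{14814}$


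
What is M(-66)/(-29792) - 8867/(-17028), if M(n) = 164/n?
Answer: 33025997/63412272 ≈ 0.52081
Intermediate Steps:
M(-66)/(-29792) - 8867/(-17028) = (164/(-66))/(-29792) - 8867/(-17028) = (164*(-1/66))*(-1/29792) - 8867*(-1/17028) = -82/33*(-1/29792) + 8867/17028 = 41/491568 + 8867/17028 = 33025997/63412272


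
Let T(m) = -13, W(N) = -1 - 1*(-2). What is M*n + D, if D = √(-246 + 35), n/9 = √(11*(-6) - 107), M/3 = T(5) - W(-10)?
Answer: I*(√211 - 378*√173) ≈ -4957.3*I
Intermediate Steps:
W(N) = 1 (W(N) = -1 + 2 = 1)
M = -42 (M = 3*(-13 - 1*1) = 3*(-13 - 1) = 3*(-14) = -42)
n = 9*I*√173 (n = 9*√(11*(-6) - 107) = 9*√(-66 - 107) = 9*√(-173) = 9*(I*√173) = 9*I*√173 ≈ 118.38*I)
D = I*√211 (D = √(-211) = I*√211 ≈ 14.526*I)
M*n + D = -378*I*√173 + I*√211 = I*√211 - 378*I*√173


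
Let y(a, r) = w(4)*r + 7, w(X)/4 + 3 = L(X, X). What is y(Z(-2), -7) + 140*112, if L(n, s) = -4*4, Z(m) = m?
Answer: 16219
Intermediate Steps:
L(n, s) = -16
w(X) = -76 (w(X) = -12 + 4*(-16) = -12 - 64 = -76)
y(a, r) = 7 - 76*r (y(a, r) = -76*r + 7 = 7 - 76*r)
y(Z(-2), -7) + 140*112 = (7 - 76*(-7)) + 140*112 = (7 + 532) + 15680 = 539 + 15680 = 16219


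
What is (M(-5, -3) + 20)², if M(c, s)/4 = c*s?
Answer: 6400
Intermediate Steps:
M(c, s) = 4*c*s (M(c, s) = 4*(c*s) = 4*c*s)
(M(-5, -3) + 20)² = (4*(-5)*(-3) + 20)² = (60 + 20)² = 80² = 6400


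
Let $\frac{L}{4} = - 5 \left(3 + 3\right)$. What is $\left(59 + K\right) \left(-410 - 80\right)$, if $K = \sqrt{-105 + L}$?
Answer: $-28910 - 7350 i \approx -28910.0 - 7350.0 i$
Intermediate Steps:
$L = -120$ ($L = 4 \left(- 5 \left(3 + 3\right)\right) = 4 \left(\left(-5\right) 6\right) = 4 \left(-30\right) = -120$)
$K = 15 i$ ($K = \sqrt{-105 - 120} = \sqrt{-225} = 15 i \approx 15.0 i$)
$\left(59 + K\right) \left(-410 - 80\right) = \left(59 + 15 i\right) \left(-410 - 80\right) = \left(59 + 15 i\right) \left(-490\right) = -28910 - 7350 i$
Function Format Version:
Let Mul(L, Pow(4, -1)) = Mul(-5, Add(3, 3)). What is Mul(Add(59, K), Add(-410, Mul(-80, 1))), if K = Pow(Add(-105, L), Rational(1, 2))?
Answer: Add(-28910, Mul(-7350, I)) ≈ Add(-28910., Mul(-7350.0, I))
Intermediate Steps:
L = -120 (L = Mul(4, Mul(-5, Add(3, 3))) = Mul(4, Mul(-5, 6)) = Mul(4, -30) = -120)
K = Mul(15, I) (K = Pow(Add(-105, -120), Rational(1, 2)) = Pow(-225, Rational(1, 2)) = Mul(15, I) ≈ Mul(15.000, I))
Mul(Add(59, K), Add(-410, Mul(-80, 1))) = Mul(Add(59, Mul(15, I)), Add(-410, Mul(-80, 1))) = Mul(Add(59, Mul(15, I)), Add(-410, -80)) = Mul(Add(59, Mul(15, I)), -490) = Add(-28910, Mul(-7350, I))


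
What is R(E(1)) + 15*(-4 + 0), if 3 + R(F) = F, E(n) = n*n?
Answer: -62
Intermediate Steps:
E(n) = n²
R(F) = -3 + F
R(E(1)) + 15*(-4 + 0) = (-3 + 1²) + 15*(-4 + 0) = (-3 + 1) + 15*(-4) = -2 - 60 = -62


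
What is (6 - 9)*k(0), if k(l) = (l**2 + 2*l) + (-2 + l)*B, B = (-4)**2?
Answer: 96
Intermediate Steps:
B = 16
k(l) = -32 + l**2 + 18*l (k(l) = (l**2 + 2*l) + (-2 + l)*16 = (l**2 + 2*l) + (-32 + 16*l) = -32 + l**2 + 18*l)
(6 - 9)*k(0) = (6 - 9)*(-32 + 0**2 + 18*0) = -3*(-32 + 0 + 0) = -3*(-32) = 96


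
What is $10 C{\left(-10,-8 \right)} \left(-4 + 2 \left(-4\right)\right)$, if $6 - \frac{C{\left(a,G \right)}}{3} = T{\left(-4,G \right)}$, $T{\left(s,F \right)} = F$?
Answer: $-5040$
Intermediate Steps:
$C{\left(a,G \right)} = 18 - 3 G$
$10 C{\left(-10,-8 \right)} \left(-4 + 2 \left(-4\right)\right) = 10 \left(18 - -24\right) \left(-4 + 2 \left(-4\right)\right) = 10 \left(18 + 24\right) \left(-4 - 8\right) = 10 \cdot 42 \left(-12\right) = 420 \left(-12\right) = -5040$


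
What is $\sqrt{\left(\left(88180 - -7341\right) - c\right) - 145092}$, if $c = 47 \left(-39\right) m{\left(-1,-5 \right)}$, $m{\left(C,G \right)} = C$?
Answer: $2 i \sqrt{12851} \approx 226.72 i$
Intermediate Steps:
$c = 1833$ ($c = 47 \left(-39\right) \left(-1\right) = \left(-1833\right) \left(-1\right) = 1833$)
$\sqrt{\left(\left(88180 - -7341\right) - c\right) - 145092} = \sqrt{\left(\left(88180 - -7341\right) - 1833\right) - 145092} = \sqrt{\left(\left(88180 + 7341\right) - 1833\right) - 145092} = \sqrt{\left(95521 - 1833\right) - 145092} = \sqrt{93688 - 145092} = \sqrt{-51404} = 2 i \sqrt{12851}$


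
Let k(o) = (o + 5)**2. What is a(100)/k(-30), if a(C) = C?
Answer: 4/25 ≈ 0.16000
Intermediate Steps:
k(o) = (5 + o)**2
a(100)/k(-30) = 100/((5 - 30)**2) = 100/((-25)**2) = 100/625 = 100*(1/625) = 4/25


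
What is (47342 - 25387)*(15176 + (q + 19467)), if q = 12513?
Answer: 1035309980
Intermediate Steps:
(47342 - 25387)*(15176 + (q + 19467)) = (47342 - 25387)*(15176 + (12513 + 19467)) = 21955*(15176 + 31980) = 21955*47156 = 1035309980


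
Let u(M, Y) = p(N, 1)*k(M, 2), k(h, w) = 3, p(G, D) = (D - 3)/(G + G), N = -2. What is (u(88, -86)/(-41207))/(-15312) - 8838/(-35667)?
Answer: 413069520955/1667000504928 ≈ 0.24779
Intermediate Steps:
p(G, D) = (-3 + D)/(2*G) (p(G, D) = (-3 + D)/((2*G)) = (-3 + D)*(1/(2*G)) = (-3 + D)/(2*G))
u(M, Y) = 3/2 (u(M, Y) = ((½)*(-3 + 1)/(-2))*3 = ((½)*(-½)*(-2))*3 = (½)*3 = 3/2)
(u(88, -86)/(-41207))/(-15312) - 8838/(-35667) = ((3/2)/(-41207))/(-15312) - 8838/(-35667) = ((3/2)*(-1/41207))*(-1/15312) - 8838*(-1/35667) = -3/82414*(-1/15312) + 982/3963 = 1/420641056 + 982/3963 = 413069520955/1667000504928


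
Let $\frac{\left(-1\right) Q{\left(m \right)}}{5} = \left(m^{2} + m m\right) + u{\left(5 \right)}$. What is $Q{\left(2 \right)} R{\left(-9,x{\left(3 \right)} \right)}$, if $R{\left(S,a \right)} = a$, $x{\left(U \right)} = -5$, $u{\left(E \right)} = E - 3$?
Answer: $250$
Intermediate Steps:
$u{\left(E \right)} = -3 + E$ ($u{\left(E \right)} = E - 3 = -3 + E$)
$Q{\left(m \right)} = -10 - 10 m^{2}$ ($Q{\left(m \right)} = - 5 \left(\left(m^{2} + m m\right) + \left(-3 + 5\right)\right) = - 5 \left(\left(m^{2} + m^{2}\right) + 2\right) = - 5 \left(2 m^{2} + 2\right) = - 5 \left(2 + 2 m^{2}\right) = -10 - 10 m^{2}$)
$Q{\left(2 \right)} R{\left(-9,x{\left(3 \right)} \right)} = \left(-10 - 10 \cdot 2^{2}\right) \left(-5\right) = \left(-10 - 40\right) \left(-5\right) = \left(-50\right) \left(-5\right) = 250$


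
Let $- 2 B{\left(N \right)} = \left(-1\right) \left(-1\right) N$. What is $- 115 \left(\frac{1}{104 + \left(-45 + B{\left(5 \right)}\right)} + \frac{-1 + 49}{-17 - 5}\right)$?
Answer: $\frac{309350}{1243} \approx 248.87$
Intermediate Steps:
$B{\left(N \right)} = - \frac{N}{2}$ ($B{\left(N \right)} = - \frac{\left(-1\right) \left(-1\right) N}{2} = - \frac{1 N}{2} = - \frac{N}{2}$)
$- 115 \left(\frac{1}{104 + \left(-45 + B{\left(5 \right)}\right)} + \frac{-1 + 49}{-17 - 5}\right) = - 115 \left(\frac{1}{104 - \frac{95}{2}} + \frac{-1 + 49}{-17 - 5}\right) = - 115 \left(\frac{1}{104 - \frac{95}{2}} + \frac{48}{-22}\right) = - 115 \left(\frac{1}{104 - \frac{95}{2}} + 48 \left(- \frac{1}{22}\right)\right) = - 115 \left(\frac{1}{\frac{113}{2}} - \frac{24}{11}\right) = - 115 \left(\frac{2}{113} - \frac{24}{11}\right) = \left(-115\right) \left(- \frac{2690}{1243}\right) = \frac{309350}{1243}$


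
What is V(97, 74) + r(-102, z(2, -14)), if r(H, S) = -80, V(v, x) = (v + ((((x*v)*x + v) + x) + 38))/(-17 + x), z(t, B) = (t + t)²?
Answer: 526918/57 ≈ 9244.2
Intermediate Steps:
z(t, B) = 4*t² (z(t, B) = (2*t)² = 4*t²)
V(v, x) = (38 + x + 2*v + v*x²)/(-17 + x) (V(v, x) = (v + ((((v*x)*x + v) + x) + 38))/(-17 + x) = (v + (((v*x² + v) + x) + 38))/(-17 + x) = (v + (((v + v*x²) + x) + 38))/(-17 + x) = (v + ((v + x + v*x²) + 38))/(-17 + x) = (v + (38 + v + x + v*x²))/(-17 + x) = (38 + x + 2*v + v*x²)/(-17 + x))
V(97, 74) + r(-102, z(2, -14)) = (38 + 74 + 2*97 + 97*74²)/(-17 + 74) - 80 = (38 + 74 + 194 + 97*5476)/57 - 80 = (38 + 74 + 194 + 531172)/57 - 80 = (1/57)*531478 - 80 = 531478/57 - 80 = 526918/57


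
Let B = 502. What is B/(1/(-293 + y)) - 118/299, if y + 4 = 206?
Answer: -13659036/299 ≈ -45682.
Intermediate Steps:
y = 202 (y = -4 + 206 = 202)
B/(1/(-293 + y)) - 118/299 = 502/(1/(-293 + 202)) - 118/299 = 502/(1/(-91)) - 118*1/299 = 502/(-1/91) - 118/299 = 502*(-91) - 118/299 = -45682 - 118/299 = -13659036/299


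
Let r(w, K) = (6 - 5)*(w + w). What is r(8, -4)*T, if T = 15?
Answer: 240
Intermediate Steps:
r(w, K) = 2*w (r(w, K) = 1*(2*w) = 2*w)
r(8, -4)*T = (2*8)*15 = 16*15 = 240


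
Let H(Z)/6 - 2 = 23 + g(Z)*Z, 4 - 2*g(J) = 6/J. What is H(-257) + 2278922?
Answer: 2275970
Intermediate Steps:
g(J) = 2 - 3/J
H(Z) = 150 + 6*Z*(2 - 3/Z) (H(Z) = 12 + 6*(23 + (2 - 3/Z)*Z) = 12 + 6*(23 + Z*(2 - 3/Z)) = 12 + (138 + 6*Z*(2 - 3/Z)) = 150 + 6*Z*(2 - 3/Z))
H(-257) + 2278922 = (132 + 12*(-257)) + 2278922 = (132 - 3084) + 2278922 = -2952 + 2278922 = 2275970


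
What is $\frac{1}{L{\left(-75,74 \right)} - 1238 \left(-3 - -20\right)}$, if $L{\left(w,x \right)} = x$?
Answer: $- \frac{1}{20972} \approx -4.7683 \cdot 10^{-5}$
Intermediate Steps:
$\frac{1}{L{\left(-75,74 \right)} - 1238 \left(-3 - -20\right)} = \frac{1}{74 - 1238 \left(-3 - -20\right)} = \frac{1}{74 - 1238 \left(-3 + 20\right)} = \frac{1}{74 - 21046} = \frac{1}{-20972} = - \frac{1}{20972}$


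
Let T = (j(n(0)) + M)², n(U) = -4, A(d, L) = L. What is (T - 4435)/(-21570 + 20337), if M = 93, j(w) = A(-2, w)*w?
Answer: -2482/411 ≈ -6.0389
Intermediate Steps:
j(w) = w² (j(w) = w*w = w²)
T = 11881 (T = ((-4)² + 93)² = (16 + 93)² = 109² = 11881)
(T - 4435)/(-21570 + 20337) = (11881 - 4435)/(-21570 + 20337) = 7446/(-1233) = 7446*(-1/1233) = -2482/411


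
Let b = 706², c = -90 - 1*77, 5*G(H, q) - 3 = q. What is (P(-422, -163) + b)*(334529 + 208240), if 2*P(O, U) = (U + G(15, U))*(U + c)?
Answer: 287999201859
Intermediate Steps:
G(H, q) = ⅗ + q/5
c = -167 (c = -90 - 77 = -167)
b = 498436
P(O, U) = (-167 + U)*(⅗ + 6*U/5)/2 (P(O, U) = ((U + (⅗ + U/5))*(U - 167))/2 = ((⅗ + 6*U/5)*(-167 + U))/2 = ((-167 + U)*(⅗ + 6*U/5))/2 = (-167 + U)*(⅗ + 6*U/5)/2)
(P(-422, -163) + b)*(334529 + 208240) = ((-501/10 - 999/10*(-163) + (⅗)*(-163)²) + 498436)*(334529 + 208240) = ((-501/10 + 162837/10 + (⅗)*26569) + 498436)*542769 = ((-501/10 + 162837/10 + 79707/5) + 498436)*542769 = (32175 + 498436)*542769 = 530611*542769 = 287999201859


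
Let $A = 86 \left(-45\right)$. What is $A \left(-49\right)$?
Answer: $189630$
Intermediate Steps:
$A = -3870$
$A \left(-49\right) = \left(-3870\right) \left(-49\right) = 189630$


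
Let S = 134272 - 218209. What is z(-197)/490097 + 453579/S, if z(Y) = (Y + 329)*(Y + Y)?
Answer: -10793481079/1958917709 ≈ -5.5099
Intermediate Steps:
S = -83937
z(Y) = 2*Y*(329 + Y) (z(Y) = (329 + Y)*(2*Y) = 2*Y*(329 + Y))
z(-197)/490097 + 453579/S = (2*(-197)*(329 - 197))/490097 + 453579/(-83937) = (2*(-197)*132)*(1/490097) + 453579*(-1/83937) = -52008*1/490097 - 21599/3997 = -52008/490097 - 21599/3997 = -10793481079/1958917709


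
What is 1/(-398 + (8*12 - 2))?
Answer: -1/304 ≈ -0.0032895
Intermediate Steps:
1/(-398 + (8*12 - 2)) = 1/(-398 + (96 - 2)) = 1/(-398 + 94) = 1/(-304) = -1/304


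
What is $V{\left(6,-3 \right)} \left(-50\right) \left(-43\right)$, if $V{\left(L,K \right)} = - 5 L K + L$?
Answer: $206400$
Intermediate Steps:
$V{\left(L,K \right)} = L - 5 K L$ ($V{\left(L,K \right)} = - 5 K L + L = L - 5 K L$)
$V{\left(6,-3 \right)} \left(-50\right) \left(-43\right) = 6 \left(1 - -15\right) \left(-50\right) \left(-43\right) = 6 \left(1 + 15\right) \left(-50\right) \left(-43\right) = 6 \cdot 16 \left(-50\right) \left(-43\right) = 96 \left(-50\right) \left(-43\right) = \left(-4800\right) \left(-43\right) = 206400$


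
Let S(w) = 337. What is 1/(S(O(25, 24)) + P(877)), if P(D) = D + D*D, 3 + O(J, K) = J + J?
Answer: 1/770343 ≈ 1.2981e-6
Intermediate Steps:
O(J, K) = -3 + 2*J (O(J, K) = -3 + (J + J) = -3 + 2*J)
P(D) = D + D²
1/(S(O(25, 24)) + P(877)) = 1/(337 + 877*(1 + 877)) = 1/(337 + 877*878) = 1/(337 + 770006) = 1/770343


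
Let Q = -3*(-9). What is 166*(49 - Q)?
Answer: 3652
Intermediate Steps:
Q = 27
166*(49 - Q) = 166*(49 - 1*27) = 166*(49 - 27) = 166*22 = 3652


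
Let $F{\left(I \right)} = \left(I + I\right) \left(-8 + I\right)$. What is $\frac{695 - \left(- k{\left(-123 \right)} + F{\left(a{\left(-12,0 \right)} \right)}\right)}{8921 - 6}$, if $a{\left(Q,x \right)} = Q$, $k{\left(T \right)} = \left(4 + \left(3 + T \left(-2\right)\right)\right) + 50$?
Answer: $\frac{518}{8915} \approx 0.058104$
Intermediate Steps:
$k{\left(T \right)} = 57 - 2 T$ ($k{\left(T \right)} = \left(4 - \left(-3 + 2 T\right)\right) + 50 = \left(7 - 2 T\right) + 50 = 57 - 2 T$)
$F{\left(I \right)} = 2 I \left(-8 + I\right)$
$\frac{695 - \left(- k{\left(-123 \right)} + F{\left(a{\left(-12,0 \right)} \right)}\right)}{8921 - 6} = \frac{695 + \left(\left(57 - -246\right) - 2 \left(-12\right) \left(-8 - 12\right)\right)}{8921 - 6} = \frac{695 + \left(\left(57 + 246\right) - 2 \left(-12\right) \left(-20\right)\right)}{8915} = \left(695 + \left(303 - 480\right)\right) \frac{1}{8915} = \left(695 - 177\right) \frac{1}{8915} = 518 \cdot \frac{1}{8915} = \frac{518}{8915}$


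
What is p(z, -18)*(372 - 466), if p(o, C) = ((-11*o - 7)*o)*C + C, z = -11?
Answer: -2120076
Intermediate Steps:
p(o, C) = C + C*o*(-7 - 11*o) (p(o, C) = ((-7 - 11*o)*o)*C + C = (o*(-7 - 11*o))*C + C = C*o*(-7 - 11*o) + C = C + C*o*(-7 - 11*o))
p(z, -18)*(372 - 466) = (-18*(1 - 11*(-11)**2 - 7*(-11)))*(372 - 466) = -18*(1 - 11*121 + 77)*(-94) = -18*(1 - 1331 + 77)*(-94) = -18*(-1253)*(-94) = 22554*(-94) = -2120076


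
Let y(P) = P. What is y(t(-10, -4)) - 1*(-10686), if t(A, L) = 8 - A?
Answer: 10704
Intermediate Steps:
y(t(-10, -4)) - 1*(-10686) = (8 - 1*(-10)) - 1*(-10686) = (8 + 10) + 10686 = 18 + 10686 = 10704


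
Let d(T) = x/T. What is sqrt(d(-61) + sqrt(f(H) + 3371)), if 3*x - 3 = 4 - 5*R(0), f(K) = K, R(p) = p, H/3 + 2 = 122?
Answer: sqrt(-1281 + 33489*sqrt(3731))/183 ≈ 7.8130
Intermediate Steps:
H = 360 (H = -6 + 3*122 = -6 + 366 = 360)
x = 7/3 (x = 1 + (4 - 5*0)/3 = 1 + (4 + 0)/3 = 1 + (1/3)*4 = 1 + 4/3 = 7/3 ≈ 2.3333)
d(T) = 7/(3*T)
sqrt(d(-61) + sqrt(f(H) + 3371)) = sqrt((7/3)/(-61) + sqrt(360 + 3371)) = sqrt((7/3)*(-1/61) + sqrt(3731)) = sqrt(-7/183 + sqrt(3731))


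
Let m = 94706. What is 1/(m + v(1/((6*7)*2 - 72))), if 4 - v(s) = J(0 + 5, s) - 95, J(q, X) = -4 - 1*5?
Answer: 1/94814 ≈ 1.0547e-5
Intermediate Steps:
J(q, X) = -9 (J(q, X) = -4 - 5 = -9)
v(s) = 108 (v(s) = 4 - (-9 - 95) = 4 - 1*(-104) = 4 + 104 = 108)
1/(m + v(1/((6*7)*2 - 72))) = 1/(94706 + 108) = 1/94814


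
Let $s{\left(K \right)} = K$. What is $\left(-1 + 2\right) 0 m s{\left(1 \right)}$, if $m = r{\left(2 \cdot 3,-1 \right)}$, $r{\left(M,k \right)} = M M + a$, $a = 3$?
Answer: $0$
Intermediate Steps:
$r{\left(M,k \right)} = 3 + M^{2}$ ($r{\left(M,k \right)} = M M + 3 = M^{2} + 3 = 3 + M^{2}$)
$m = 39$ ($m = 3 + \left(2 \cdot 3\right)^{2} = 3 + 6^{2} = 3 + 36 = 39$)
$\left(-1 + 2\right) 0 m s{\left(1 \right)} = \left(-1 + 2\right) 0 \cdot 39 \cdot 1 = 1 \cdot 0 \cdot 39 \cdot 1 = 0 \cdot 39 \cdot 1 = 0 \cdot 1 = 0$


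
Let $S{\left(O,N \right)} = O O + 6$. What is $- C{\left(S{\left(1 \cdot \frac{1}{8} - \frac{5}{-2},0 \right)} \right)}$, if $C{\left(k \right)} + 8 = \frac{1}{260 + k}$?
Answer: $\frac{139656}{17465} \approx 7.9963$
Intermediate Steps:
$S{\left(O,N \right)} = 6 + O^{2}$ ($S{\left(O,N \right)} = O^{2} + 6 = 6 + O^{2}$)
$C{\left(k \right)} = -8 + \frac{1}{260 + k}$
$- C{\left(S{\left(1 \cdot \frac{1}{8} - \frac{5}{-2},0 \right)} \right)} = - \frac{-2079 - 8 \left(6 + \left(1 \cdot \frac{1}{8} - \frac{5}{-2}\right)^{2}\right)}{260 + \left(6 + \left(1 \cdot \frac{1}{8} - \frac{5}{-2}\right)^{2}\right)} = - \frac{-2079 - 8 \left(6 + \left(1 \cdot \frac{1}{8} - - \frac{5}{2}\right)^{2}\right)}{260 + \left(6 + \left(1 \cdot \frac{1}{8} - - \frac{5}{2}\right)^{2}\right)} = - \frac{-2079 - 8 \left(6 + \left(\frac{1}{8} + \frac{5}{2}\right)^{2}\right)}{260 + \left(6 + \left(\frac{1}{8} + \frac{5}{2}\right)^{2}\right)} = - \frac{-2079 - 8 \left(6 + \left(\frac{21}{8}\right)^{2}\right)}{260 + \left(6 + \left(\frac{21}{8}\right)^{2}\right)} = - \frac{-2079 - 8 \left(6 + \frac{441}{64}\right)}{260 + \left(6 + \frac{441}{64}\right)} = - \frac{-2079 - \frac{825}{8}}{260 + \frac{825}{64}} = - \frac{-2079 - \frac{825}{8}}{\frac{17465}{64}} = - \frac{64 \left(-17457\right)}{17465 \cdot 8} = \left(-1\right) \left(- \frac{139656}{17465}\right) = \frac{139656}{17465}$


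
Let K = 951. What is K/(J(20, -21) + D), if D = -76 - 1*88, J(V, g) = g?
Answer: -951/185 ≈ -5.1405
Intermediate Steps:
D = -164 (D = -76 - 88 = -164)
K/(J(20, -21) + D) = 951/(-21 - 164) = 951/(-185) = 951*(-1/185) = -951/185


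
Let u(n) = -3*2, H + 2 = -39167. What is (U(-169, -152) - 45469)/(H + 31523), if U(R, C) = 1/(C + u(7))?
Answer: 7184103/1208068 ≈ 5.9468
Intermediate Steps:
H = -39169 (H = -2 - 39167 = -39169)
u(n) = -6
U(R, C) = 1/(-6 + C) (U(R, C) = 1/(C - 6) = 1/(-6 + C))
(U(-169, -152) - 45469)/(H + 31523) = (1/(-6 - 152) - 45469)/(-39169 + 31523) = (1/(-158) - 45469)/(-7646) = (-1/158 - 45469)*(-1/7646) = -7184103/158*(-1/7646) = 7184103/1208068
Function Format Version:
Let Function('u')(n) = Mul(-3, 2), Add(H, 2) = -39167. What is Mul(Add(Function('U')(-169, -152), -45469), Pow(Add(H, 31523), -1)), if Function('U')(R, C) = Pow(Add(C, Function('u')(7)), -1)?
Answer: Rational(7184103, 1208068) ≈ 5.9468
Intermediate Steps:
H = -39169 (H = Add(-2, -39167) = -39169)
Function('u')(n) = -6
Function('U')(R, C) = Pow(Add(-6, C), -1) (Function('U')(R, C) = Pow(Add(C, -6), -1) = Pow(Add(-6, C), -1))
Mul(Add(Function('U')(-169, -152), -45469), Pow(Add(H, 31523), -1)) = Mul(Add(Pow(Add(-6, -152), -1), -45469), Pow(Add(-39169, 31523), -1)) = Mul(Add(Pow(-158, -1), -45469), Pow(-7646, -1)) = Mul(Add(Rational(-1, 158), -45469), Rational(-1, 7646)) = Mul(Rational(-7184103, 158), Rational(-1, 7646)) = Rational(7184103, 1208068)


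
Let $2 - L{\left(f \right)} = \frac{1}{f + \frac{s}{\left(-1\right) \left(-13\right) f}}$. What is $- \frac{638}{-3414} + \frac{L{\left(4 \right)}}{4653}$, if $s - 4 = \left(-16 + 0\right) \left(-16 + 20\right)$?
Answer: $\frac{18341162}{97959609} \approx 0.18723$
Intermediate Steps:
$s = -60$ ($s = 4 + \left(-16 + 0\right) \left(-16 + 20\right) = 4 - 64 = -60$)
$L{\left(f \right)} = 2 - \frac{1}{f - \frac{60}{13 f}}$ ($L{\left(f \right)} = 2 - \frac{1}{f - \frac{60}{\left(-1\right) \left(-13\right) f}} = 2 - \frac{1}{f - \frac{60}{13 f}}$)
$- \frac{638}{-3414} + \frac{L{\left(4 \right)}}{4653} = - \frac{638}{-3414} + \frac{\frac{1}{-60 + 13 \cdot 4^{2}} \left(-120 - 52 + 26 \cdot 4^{2}\right)}{4653} = \left(-638\right) \left(- \frac{1}{3414}\right) + \frac{-120 - 52 + 26 \cdot 16}{-60 + 13 \cdot 16} \cdot \frac{1}{4653} = \frac{319}{1707} + \frac{-120 - 52 + 416}{-60 + 208} \cdot \frac{1}{4653} = \frac{319}{1707} + \frac{1}{148} \cdot 244 \cdot \frac{1}{4653} = \frac{319}{1707} + \frac{61}{37} \cdot \frac{1}{4653} = \frac{319}{1707} + \frac{61}{172161} = \frac{18341162}{97959609}$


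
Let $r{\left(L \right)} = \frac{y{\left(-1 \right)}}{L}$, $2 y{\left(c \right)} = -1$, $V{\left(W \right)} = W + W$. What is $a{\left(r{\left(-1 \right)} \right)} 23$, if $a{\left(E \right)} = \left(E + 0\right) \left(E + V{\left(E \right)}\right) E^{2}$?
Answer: $\frac{69}{16} \approx 4.3125$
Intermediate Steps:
$V{\left(W \right)} = 2 W$
$y{\left(c \right)} = - \frac{1}{2}$ ($y{\left(c \right)} = \frac{1}{2} \left(-1\right) = - \frac{1}{2}$)
$r{\left(L \right)} = - \frac{1}{2 L}$
$a{\left(E \right)} = 3 E^{4}$ ($a{\left(E \right)} = \left(E + 0\right) \left(E + 2 E\right) E^{2} = E 3 E E^{2} = 3 E^{2} E^{2} = 3 E^{4}$)
$a{\left(r{\left(-1 \right)} \right)} 23 = 3 \left(- \frac{1}{2 \left(-1\right)}\right)^{4} \cdot 23 = 3 \left(\left(- \frac{1}{2}\right) \left(-1\right)\right)^{4} \cdot 23 = \frac{3}{16} \cdot 23 = \frac{69}{16}$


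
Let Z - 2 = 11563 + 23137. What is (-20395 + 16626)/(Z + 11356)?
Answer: -3769/46058 ≈ -0.081832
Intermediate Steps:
Z = 34702 (Z = 2 + (11563 + 23137) = 2 + 34700 = 34702)
(-20395 + 16626)/(Z + 11356) = (-20395 + 16626)/(34702 + 11356) = -3769/46058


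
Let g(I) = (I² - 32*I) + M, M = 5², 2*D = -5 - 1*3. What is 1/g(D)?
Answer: 1/169 ≈ 0.0059172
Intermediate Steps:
D = -4 (D = (-5 - 1*3)/2 = (-5 - 3)/2 = (½)*(-8) = -4)
M = 25
g(I) = 25 + I² - 32*I (g(I) = (I² - 32*I) + 25 = 25 + I² - 32*I)
1/g(D) = 1/(25 + (-4)² - 32*(-4)) = 1/(25 + 16 + 128) = 1/169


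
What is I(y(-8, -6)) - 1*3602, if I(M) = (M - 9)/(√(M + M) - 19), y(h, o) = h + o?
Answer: -1400741/389 + 46*I*√7/389 ≈ -3600.9 + 0.31287*I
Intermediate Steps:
I(M) = (-9 + M)/(-19 + √2*√M) (I(M) = (-9 + M)/(√(2*M) - 19) = (-9 + M)/(√2*√M - 19) = (-9 + M)/(-19 + √2*√M))
I(y(-8, -6)) - 1*3602 = (-9 + (-8 - 6))/(-19 + √2*√(-8 - 6)) - 1*3602 = (-9 - 14)/(-19 + √2*√(-14)) - 3602 = -23/(-19 + √2*(I*√14)) - 3602 = -23/(-19 + 2*I*√7) - 3602 = -3602 - 23/(-19 + 2*I*√7)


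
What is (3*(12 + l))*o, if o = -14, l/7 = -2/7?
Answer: -420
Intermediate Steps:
l = -2 (l = 7*(-2/7) = -2)
(3*(12 + l))*o = (3*(12 - 2))*(-14) = (3*10)*(-14) = 30*(-14) = -420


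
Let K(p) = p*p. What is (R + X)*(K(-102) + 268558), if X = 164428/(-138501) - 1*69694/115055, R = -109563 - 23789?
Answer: -53890987466556355948/1448657505 ≈ -3.7201e+10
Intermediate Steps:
K(p) = p²
R = -133352
X = -2597359294/1448657505 (X = 164428*(-1/138501) - 69694*1/115055 = -14948/12591 - 69694/115055 = -2597359294/1448657505 ≈ -1.7929)
(R + X)*(K(-102) + 268558) = (-133352 - 2597359294/1448657505)*((-102)² + 268558) = -193183972966054*(10404 + 268558)/1448657505 = -193183972966054/1448657505*278962 = -53890987466556355948/1448657505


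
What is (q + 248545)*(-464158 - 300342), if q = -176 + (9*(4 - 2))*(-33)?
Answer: -189423987500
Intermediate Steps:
q = -770 (q = -176 + (9*2)*(-33) = -176 + 18*(-33) = -176 - 594 = -770)
(q + 248545)*(-464158 - 300342) = (-770 + 248545)*(-464158 - 300342) = 247775*(-764500) = -189423987500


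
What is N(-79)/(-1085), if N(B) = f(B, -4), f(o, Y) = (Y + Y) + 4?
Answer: 4/1085 ≈ 0.0036866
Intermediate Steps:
f(o, Y) = 4 + 2*Y (f(o, Y) = 2*Y + 4 = 4 + 2*Y)
N(B) = -4 (N(B) = 4 + 2*(-4) = 4 - 8 = -4)
N(-79)/(-1085) = -4/(-1085) = -4*(-1/1085) = 4/1085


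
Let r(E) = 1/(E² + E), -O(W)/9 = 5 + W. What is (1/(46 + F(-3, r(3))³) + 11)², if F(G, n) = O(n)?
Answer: 4540186897666281/37522277044849 ≈ 121.00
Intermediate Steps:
O(W) = -45 - 9*W (O(W) = -9*(5 + W) = -45 - 9*W)
r(E) = 1/(E + E²)
F(G, n) = -45 - 9*n
(1/(46 + F(-3, r(3))³) + 11)² = (1/(46 + (-45 - 9/(3*(1 + 3)))³) + 11)² = (1/(46 + (-45 - 3/4)³) + 11)² = (1/(46 + (-45 - 9*1/12)³) + 11)² = (1/(46 + (-45 - ¾)³) + 11)² = (1/(46 + (-183/4)³) + 11)² = (1/(46 - 6128487/64) + 11)² = (1/(-6125543/64) + 11)² = (-64/6125543 + 11)² = (67380909/6125543)² = 4540186897666281/37522277044849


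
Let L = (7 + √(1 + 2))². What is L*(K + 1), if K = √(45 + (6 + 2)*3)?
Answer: (7 + √3)²*(1 + √69) ≈ 709.62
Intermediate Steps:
K = √69 (K = √(45 + 8*3) = √(45 + 24) = √69 ≈ 8.3066)
L = (7 + √3)² ≈ 76.249
L*(K + 1) = (7 + √3)²*(√69 + 1) = (7 + √3)²*(1 + √69)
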